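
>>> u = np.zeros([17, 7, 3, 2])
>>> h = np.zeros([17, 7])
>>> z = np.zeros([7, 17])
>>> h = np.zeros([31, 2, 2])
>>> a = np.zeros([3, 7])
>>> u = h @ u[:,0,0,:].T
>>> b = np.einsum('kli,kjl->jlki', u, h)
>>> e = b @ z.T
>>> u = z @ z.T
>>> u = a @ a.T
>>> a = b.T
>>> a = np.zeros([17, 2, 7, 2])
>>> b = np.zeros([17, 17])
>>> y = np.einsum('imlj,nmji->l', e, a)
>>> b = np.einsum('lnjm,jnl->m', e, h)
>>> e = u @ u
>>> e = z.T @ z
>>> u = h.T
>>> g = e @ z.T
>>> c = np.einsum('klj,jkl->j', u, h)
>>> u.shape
(2, 2, 31)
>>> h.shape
(31, 2, 2)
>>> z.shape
(7, 17)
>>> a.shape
(17, 2, 7, 2)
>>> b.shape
(7,)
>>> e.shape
(17, 17)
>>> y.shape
(31,)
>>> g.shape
(17, 7)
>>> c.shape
(31,)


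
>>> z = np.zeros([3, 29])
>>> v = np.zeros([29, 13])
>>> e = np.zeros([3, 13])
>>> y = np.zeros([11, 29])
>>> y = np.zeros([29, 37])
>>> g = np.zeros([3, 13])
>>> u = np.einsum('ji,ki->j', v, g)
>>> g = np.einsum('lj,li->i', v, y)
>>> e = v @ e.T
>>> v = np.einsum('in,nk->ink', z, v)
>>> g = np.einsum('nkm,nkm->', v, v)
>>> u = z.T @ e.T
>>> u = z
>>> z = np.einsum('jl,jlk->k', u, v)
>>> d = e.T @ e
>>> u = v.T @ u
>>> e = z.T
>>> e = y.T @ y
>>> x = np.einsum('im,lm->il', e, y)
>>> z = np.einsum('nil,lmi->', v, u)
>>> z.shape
()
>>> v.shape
(3, 29, 13)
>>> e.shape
(37, 37)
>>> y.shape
(29, 37)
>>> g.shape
()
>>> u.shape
(13, 29, 29)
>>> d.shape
(3, 3)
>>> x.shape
(37, 29)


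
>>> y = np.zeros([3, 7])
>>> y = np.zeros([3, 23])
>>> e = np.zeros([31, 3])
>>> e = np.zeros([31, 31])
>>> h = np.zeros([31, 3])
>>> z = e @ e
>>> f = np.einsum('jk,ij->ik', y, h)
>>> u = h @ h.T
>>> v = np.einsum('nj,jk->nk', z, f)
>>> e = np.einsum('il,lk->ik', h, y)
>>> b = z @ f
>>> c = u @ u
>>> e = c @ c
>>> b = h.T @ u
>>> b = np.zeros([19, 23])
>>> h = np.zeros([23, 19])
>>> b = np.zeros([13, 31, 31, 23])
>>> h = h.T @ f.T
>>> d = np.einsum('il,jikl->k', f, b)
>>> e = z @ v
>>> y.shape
(3, 23)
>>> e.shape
(31, 23)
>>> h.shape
(19, 31)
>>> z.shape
(31, 31)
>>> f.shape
(31, 23)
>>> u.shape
(31, 31)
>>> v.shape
(31, 23)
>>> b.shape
(13, 31, 31, 23)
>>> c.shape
(31, 31)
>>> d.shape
(31,)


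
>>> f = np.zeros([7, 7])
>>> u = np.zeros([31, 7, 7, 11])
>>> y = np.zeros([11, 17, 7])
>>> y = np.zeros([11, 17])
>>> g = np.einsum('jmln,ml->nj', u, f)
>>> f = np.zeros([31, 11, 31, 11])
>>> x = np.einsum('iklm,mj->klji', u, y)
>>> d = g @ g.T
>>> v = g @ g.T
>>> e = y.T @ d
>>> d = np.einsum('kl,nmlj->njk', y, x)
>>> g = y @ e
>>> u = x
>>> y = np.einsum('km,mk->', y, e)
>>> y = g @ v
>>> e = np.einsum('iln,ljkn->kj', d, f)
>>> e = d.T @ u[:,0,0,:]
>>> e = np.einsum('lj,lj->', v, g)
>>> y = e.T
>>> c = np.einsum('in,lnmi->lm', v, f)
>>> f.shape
(31, 11, 31, 11)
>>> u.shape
(7, 7, 17, 31)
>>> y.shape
()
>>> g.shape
(11, 11)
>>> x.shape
(7, 7, 17, 31)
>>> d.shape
(7, 31, 11)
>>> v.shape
(11, 11)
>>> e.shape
()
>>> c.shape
(31, 31)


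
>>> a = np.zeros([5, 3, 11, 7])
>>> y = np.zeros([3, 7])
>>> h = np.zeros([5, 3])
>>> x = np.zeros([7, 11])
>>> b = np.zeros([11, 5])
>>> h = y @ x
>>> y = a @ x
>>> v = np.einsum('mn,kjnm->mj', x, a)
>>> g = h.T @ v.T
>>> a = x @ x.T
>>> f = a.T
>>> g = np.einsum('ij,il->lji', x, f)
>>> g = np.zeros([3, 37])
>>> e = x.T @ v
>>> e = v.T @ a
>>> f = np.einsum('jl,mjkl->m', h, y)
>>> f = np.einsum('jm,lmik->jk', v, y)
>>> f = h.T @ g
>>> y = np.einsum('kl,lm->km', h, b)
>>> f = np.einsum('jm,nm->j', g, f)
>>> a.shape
(7, 7)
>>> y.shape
(3, 5)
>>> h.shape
(3, 11)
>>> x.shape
(7, 11)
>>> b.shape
(11, 5)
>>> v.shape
(7, 3)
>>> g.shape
(3, 37)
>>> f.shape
(3,)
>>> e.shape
(3, 7)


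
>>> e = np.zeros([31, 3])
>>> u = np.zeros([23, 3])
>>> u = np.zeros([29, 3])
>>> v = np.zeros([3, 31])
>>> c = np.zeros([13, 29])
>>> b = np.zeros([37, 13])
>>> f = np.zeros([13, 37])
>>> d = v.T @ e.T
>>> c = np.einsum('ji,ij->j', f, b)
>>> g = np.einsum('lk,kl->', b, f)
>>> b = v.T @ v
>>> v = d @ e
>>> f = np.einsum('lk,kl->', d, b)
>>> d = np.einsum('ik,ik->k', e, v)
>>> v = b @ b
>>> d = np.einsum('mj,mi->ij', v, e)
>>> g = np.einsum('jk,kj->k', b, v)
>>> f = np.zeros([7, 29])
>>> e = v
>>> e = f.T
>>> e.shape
(29, 7)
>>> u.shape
(29, 3)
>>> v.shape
(31, 31)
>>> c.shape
(13,)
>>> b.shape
(31, 31)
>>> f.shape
(7, 29)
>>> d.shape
(3, 31)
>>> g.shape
(31,)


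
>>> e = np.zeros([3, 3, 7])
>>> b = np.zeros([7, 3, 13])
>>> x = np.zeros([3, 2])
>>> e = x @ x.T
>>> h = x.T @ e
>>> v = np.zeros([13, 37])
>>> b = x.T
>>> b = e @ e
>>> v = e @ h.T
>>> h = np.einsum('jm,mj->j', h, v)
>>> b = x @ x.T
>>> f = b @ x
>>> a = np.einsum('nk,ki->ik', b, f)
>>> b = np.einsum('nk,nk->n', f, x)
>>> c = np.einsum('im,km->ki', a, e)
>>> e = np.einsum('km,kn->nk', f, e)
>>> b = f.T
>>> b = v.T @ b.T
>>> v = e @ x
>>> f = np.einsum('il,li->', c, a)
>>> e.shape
(3, 3)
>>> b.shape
(2, 2)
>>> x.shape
(3, 2)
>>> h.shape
(2,)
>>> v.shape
(3, 2)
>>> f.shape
()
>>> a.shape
(2, 3)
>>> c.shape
(3, 2)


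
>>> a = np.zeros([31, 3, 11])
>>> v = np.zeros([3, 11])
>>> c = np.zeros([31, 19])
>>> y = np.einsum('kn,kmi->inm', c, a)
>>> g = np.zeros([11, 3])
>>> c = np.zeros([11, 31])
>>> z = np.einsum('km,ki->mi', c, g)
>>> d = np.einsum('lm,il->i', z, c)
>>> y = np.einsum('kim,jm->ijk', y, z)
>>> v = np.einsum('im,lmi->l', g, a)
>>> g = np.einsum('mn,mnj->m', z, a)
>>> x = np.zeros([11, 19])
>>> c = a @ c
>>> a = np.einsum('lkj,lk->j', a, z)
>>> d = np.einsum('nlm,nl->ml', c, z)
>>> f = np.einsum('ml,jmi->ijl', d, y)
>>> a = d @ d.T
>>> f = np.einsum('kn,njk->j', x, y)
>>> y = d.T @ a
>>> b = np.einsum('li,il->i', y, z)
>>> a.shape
(31, 31)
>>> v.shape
(31,)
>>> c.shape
(31, 3, 31)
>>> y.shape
(3, 31)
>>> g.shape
(31,)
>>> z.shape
(31, 3)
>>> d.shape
(31, 3)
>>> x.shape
(11, 19)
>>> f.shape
(31,)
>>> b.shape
(31,)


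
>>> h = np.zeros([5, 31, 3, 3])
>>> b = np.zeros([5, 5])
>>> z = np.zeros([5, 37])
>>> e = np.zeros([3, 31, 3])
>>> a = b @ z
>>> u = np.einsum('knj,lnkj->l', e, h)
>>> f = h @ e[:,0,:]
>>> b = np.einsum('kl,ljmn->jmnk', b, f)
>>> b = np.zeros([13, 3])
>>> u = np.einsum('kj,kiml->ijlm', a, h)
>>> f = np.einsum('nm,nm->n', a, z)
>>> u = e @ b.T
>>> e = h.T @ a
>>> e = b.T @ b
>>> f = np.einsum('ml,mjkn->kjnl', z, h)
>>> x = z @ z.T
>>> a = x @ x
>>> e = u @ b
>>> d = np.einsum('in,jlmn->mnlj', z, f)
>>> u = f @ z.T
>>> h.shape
(5, 31, 3, 3)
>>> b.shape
(13, 3)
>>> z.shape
(5, 37)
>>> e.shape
(3, 31, 3)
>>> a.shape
(5, 5)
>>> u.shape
(3, 31, 3, 5)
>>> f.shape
(3, 31, 3, 37)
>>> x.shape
(5, 5)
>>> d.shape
(3, 37, 31, 3)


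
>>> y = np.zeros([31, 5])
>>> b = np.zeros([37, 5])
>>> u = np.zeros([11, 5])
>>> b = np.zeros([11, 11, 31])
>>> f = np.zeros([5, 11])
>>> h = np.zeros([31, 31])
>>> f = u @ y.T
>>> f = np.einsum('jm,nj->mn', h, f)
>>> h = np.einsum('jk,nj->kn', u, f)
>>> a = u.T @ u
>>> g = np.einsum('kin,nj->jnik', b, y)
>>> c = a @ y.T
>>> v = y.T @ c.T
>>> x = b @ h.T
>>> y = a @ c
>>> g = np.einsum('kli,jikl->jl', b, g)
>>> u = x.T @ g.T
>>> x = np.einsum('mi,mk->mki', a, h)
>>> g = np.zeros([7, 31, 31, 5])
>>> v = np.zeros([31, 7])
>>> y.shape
(5, 31)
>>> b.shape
(11, 11, 31)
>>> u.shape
(5, 11, 5)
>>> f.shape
(31, 11)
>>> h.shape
(5, 31)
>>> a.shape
(5, 5)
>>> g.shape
(7, 31, 31, 5)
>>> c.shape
(5, 31)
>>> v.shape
(31, 7)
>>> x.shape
(5, 31, 5)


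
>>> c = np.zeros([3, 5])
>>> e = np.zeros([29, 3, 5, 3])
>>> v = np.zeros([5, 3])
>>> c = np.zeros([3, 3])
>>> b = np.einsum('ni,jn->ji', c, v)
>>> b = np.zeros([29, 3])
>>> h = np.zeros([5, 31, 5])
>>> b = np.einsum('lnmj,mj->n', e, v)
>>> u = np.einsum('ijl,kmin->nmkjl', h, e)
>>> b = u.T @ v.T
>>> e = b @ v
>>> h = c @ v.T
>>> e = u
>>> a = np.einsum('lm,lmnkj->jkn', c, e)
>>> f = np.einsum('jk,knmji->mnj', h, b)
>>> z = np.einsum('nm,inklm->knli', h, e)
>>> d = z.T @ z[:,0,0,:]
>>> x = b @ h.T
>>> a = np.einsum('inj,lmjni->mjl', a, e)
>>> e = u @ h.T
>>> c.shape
(3, 3)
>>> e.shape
(3, 3, 29, 31, 3)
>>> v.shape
(5, 3)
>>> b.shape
(5, 31, 29, 3, 5)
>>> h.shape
(3, 5)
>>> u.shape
(3, 3, 29, 31, 5)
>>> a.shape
(3, 29, 3)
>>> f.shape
(29, 31, 3)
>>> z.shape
(29, 3, 31, 3)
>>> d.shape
(3, 31, 3, 3)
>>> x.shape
(5, 31, 29, 3, 3)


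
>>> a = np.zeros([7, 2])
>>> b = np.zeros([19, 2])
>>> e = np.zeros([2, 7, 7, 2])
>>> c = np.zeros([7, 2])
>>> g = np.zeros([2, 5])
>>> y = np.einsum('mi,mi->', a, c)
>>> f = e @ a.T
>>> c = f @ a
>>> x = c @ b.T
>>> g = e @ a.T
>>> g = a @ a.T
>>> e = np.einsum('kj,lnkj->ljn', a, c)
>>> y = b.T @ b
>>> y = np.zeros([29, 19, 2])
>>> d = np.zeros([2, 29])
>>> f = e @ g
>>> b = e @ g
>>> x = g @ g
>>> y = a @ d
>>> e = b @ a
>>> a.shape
(7, 2)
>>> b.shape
(2, 2, 7)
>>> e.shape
(2, 2, 2)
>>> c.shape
(2, 7, 7, 2)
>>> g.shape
(7, 7)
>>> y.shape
(7, 29)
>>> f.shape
(2, 2, 7)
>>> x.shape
(7, 7)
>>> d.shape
(2, 29)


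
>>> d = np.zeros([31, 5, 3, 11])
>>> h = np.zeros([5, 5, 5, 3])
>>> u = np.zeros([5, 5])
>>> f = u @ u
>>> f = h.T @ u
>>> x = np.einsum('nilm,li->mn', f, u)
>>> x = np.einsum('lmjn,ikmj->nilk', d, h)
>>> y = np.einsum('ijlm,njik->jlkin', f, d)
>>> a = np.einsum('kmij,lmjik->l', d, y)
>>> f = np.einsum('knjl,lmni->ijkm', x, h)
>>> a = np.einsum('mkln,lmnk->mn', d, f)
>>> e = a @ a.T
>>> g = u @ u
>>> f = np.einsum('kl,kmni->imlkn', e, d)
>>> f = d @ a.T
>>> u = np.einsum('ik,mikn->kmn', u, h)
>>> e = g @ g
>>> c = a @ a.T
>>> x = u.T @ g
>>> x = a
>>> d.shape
(31, 5, 3, 11)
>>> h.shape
(5, 5, 5, 3)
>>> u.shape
(5, 5, 3)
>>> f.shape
(31, 5, 3, 31)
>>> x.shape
(31, 11)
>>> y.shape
(5, 5, 11, 3, 31)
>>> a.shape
(31, 11)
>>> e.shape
(5, 5)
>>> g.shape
(5, 5)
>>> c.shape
(31, 31)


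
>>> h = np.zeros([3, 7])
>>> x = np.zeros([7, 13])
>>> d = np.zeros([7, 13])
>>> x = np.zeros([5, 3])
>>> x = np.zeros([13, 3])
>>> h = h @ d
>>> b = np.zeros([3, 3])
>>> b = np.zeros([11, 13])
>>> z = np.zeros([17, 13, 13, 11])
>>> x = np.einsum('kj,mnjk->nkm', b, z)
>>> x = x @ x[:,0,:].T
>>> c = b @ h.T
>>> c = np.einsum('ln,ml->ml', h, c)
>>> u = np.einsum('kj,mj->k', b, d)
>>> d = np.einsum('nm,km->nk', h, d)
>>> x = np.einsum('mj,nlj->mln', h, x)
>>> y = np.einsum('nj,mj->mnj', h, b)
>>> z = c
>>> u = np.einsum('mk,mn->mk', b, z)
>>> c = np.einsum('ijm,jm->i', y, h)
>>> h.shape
(3, 13)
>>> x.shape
(3, 11, 13)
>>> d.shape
(3, 7)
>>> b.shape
(11, 13)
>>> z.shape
(11, 3)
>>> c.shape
(11,)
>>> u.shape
(11, 13)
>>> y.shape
(11, 3, 13)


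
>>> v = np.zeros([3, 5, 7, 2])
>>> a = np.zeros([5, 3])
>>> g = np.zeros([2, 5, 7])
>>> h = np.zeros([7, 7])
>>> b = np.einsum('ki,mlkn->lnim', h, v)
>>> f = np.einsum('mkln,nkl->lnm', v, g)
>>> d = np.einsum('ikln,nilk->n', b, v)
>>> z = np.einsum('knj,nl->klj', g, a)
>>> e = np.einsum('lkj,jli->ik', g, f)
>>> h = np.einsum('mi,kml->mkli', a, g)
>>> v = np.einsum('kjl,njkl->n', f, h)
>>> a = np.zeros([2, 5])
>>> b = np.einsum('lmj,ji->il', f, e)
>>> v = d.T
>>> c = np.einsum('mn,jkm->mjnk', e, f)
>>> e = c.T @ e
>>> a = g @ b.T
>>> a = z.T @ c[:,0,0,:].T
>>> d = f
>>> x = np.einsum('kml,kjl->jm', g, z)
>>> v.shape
(3,)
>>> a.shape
(7, 3, 3)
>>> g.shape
(2, 5, 7)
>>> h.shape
(5, 2, 7, 3)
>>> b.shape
(5, 7)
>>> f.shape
(7, 2, 3)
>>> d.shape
(7, 2, 3)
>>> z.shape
(2, 3, 7)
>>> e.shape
(2, 5, 7, 5)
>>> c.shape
(3, 7, 5, 2)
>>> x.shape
(3, 5)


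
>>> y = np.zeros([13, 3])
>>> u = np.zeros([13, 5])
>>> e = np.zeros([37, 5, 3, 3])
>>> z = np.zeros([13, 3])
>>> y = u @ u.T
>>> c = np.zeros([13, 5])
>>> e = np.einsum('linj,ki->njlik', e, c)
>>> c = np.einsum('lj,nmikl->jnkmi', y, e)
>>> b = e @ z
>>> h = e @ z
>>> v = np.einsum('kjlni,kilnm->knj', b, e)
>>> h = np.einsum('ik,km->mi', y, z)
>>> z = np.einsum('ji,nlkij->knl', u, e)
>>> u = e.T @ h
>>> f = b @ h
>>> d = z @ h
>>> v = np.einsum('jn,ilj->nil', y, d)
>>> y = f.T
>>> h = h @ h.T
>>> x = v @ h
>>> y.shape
(13, 5, 37, 3, 3)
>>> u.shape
(13, 5, 37, 3, 13)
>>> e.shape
(3, 3, 37, 5, 13)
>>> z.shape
(37, 3, 3)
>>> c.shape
(13, 3, 5, 3, 37)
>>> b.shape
(3, 3, 37, 5, 3)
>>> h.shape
(3, 3)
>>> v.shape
(13, 37, 3)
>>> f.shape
(3, 3, 37, 5, 13)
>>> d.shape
(37, 3, 13)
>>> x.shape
(13, 37, 3)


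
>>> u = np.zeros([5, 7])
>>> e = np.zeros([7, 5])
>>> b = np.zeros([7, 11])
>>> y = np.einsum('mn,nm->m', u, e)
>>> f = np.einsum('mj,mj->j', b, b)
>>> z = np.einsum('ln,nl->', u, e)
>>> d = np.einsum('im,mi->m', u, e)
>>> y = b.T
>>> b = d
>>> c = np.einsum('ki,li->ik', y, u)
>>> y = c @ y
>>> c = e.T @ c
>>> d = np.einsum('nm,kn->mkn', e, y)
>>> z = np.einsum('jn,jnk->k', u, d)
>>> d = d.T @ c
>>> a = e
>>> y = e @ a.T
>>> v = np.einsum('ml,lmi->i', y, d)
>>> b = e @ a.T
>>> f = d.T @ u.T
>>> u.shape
(5, 7)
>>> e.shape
(7, 5)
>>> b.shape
(7, 7)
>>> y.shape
(7, 7)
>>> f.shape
(11, 7, 5)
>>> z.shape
(7,)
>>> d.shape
(7, 7, 11)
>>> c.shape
(5, 11)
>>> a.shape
(7, 5)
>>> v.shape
(11,)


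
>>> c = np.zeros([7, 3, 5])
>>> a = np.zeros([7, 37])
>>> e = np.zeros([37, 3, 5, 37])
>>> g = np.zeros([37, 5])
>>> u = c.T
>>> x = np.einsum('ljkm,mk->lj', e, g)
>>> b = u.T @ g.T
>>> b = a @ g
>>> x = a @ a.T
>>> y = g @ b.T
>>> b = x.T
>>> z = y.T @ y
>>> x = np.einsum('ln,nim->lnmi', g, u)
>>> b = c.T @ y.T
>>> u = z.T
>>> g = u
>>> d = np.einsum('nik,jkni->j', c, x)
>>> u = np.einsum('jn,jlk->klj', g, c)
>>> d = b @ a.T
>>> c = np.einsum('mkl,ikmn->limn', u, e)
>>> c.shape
(7, 37, 5, 37)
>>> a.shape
(7, 37)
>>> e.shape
(37, 3, 5, 37)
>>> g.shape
(7, 7)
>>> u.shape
(5, 3, 7)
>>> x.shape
(37, 5, 7, 3)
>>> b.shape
(5, 3, 37)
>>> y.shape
(37, 7)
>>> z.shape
(7, 7)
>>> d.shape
(5, 3, 7)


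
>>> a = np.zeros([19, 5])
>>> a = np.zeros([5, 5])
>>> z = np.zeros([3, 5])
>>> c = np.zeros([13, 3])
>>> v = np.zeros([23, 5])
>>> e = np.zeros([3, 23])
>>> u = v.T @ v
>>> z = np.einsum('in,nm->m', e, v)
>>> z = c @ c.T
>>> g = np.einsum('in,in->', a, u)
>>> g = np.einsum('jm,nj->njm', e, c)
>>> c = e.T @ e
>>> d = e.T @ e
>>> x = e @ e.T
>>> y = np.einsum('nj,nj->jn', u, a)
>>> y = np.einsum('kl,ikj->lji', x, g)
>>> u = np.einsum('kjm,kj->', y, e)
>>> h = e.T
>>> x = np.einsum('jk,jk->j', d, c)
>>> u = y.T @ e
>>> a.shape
(5, 5)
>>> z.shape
(13, 13)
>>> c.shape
(23, 23)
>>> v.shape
(23, 5)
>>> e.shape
(3, 23)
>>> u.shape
(13, 23, 23)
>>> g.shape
(13, 3, 23)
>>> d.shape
(23, 23)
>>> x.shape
(23,)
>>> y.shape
(3, 23, 13)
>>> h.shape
(23, 3)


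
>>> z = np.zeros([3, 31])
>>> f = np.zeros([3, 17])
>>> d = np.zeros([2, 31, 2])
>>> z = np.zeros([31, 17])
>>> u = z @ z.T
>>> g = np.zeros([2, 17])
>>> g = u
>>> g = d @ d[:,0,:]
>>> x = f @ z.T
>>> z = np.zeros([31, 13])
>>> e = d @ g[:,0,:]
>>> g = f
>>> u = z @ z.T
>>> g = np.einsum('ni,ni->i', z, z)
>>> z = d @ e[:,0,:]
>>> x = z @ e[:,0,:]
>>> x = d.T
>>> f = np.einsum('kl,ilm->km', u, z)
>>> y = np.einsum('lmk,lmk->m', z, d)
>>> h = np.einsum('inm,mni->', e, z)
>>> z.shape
(2, 31, 2)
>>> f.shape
(31, 2)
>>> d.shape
(2, 31, 2)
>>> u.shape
(31, 31)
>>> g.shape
(13,)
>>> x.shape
(2, 31, 2)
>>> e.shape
(2, 31, 2)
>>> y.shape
(31,)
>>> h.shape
()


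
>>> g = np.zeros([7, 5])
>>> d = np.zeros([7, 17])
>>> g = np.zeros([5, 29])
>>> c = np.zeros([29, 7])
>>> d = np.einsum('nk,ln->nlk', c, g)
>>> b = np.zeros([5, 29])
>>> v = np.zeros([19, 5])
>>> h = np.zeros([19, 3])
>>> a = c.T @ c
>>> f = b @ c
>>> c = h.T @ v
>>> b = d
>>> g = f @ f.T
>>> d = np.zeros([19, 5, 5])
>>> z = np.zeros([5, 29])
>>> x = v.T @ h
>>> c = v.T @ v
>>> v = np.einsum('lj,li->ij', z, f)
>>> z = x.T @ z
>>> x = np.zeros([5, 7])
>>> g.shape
(5, 5)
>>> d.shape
(19, 5, 5)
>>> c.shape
(5, 5)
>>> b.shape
(29, 5, 7)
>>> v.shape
(7, 29)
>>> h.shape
(19, 3)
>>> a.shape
(7, 7)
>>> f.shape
(5, 7)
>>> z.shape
(3, 29)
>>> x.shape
(5, 7)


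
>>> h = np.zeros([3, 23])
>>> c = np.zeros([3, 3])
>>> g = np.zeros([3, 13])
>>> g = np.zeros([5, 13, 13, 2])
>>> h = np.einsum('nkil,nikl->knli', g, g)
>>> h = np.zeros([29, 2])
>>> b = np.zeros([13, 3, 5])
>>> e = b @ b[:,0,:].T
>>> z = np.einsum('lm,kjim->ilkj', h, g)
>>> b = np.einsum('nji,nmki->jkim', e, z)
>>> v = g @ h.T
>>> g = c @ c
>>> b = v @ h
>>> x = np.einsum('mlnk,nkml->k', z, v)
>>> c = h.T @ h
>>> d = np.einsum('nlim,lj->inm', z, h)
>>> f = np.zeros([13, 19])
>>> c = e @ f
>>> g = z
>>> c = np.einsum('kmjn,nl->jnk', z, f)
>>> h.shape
(29, 2)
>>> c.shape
(5, 13, 13)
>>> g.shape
(13, 29, 5, 13)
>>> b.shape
(5, 13, 13, 2)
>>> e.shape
(13, 3, 13)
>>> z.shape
(13, 29, 5, 13)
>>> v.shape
(5, 13, 13, 29)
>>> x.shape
(13,)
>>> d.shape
(5, 13, 13)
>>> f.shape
(13, 19)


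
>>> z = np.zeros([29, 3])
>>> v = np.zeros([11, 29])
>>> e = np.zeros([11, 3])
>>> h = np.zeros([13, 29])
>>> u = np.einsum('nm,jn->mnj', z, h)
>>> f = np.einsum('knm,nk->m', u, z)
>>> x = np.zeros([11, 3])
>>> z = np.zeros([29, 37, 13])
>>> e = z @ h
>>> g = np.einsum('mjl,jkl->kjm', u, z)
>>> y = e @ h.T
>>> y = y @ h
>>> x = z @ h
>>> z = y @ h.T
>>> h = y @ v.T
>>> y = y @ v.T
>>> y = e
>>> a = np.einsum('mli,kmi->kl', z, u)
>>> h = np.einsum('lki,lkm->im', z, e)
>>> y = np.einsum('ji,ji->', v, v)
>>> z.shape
(29, 37, 13)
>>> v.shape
(11, 29)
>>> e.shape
(29, 37, 29)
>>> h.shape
(13, 29)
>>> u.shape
(3, 29, 13)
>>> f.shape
(13,)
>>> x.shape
(29, 37, 29)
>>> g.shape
(37, 29, 3)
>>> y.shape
()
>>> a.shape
(3, 37)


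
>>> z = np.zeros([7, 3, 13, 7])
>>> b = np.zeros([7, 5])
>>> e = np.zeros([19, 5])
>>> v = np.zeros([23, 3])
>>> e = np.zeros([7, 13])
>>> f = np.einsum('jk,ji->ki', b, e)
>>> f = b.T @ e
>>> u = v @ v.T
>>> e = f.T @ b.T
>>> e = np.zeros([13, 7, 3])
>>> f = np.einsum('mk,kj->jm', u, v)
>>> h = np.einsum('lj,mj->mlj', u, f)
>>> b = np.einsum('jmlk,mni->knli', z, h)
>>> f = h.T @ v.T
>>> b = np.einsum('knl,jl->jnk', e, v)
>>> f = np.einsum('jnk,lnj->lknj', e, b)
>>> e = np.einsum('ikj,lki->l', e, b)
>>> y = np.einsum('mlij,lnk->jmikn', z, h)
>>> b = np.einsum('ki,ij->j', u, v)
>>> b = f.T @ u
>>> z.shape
(7, 3, 13, 7)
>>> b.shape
(13, 7, 3, 23)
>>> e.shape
(23,)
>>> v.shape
(23, 3)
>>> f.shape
(23, 3, 7, 13)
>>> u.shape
(23, 23)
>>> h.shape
(3, 23, 23)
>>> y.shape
(7, 7, 13, 23, 23)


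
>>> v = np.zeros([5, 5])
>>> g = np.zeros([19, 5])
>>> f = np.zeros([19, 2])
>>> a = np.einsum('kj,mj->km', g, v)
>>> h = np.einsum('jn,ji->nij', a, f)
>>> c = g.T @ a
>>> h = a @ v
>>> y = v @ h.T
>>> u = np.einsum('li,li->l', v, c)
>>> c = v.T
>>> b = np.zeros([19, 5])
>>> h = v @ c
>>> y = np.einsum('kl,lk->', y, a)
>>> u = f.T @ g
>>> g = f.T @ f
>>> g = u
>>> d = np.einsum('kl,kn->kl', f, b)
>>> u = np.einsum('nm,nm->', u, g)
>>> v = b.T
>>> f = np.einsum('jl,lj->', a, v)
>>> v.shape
(5, 19)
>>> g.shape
(2, 5)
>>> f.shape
()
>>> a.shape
(19, 5)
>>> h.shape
(5, 5)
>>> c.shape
(5, 5)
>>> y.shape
()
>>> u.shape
()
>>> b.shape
(19, 5)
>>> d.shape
(19, 2)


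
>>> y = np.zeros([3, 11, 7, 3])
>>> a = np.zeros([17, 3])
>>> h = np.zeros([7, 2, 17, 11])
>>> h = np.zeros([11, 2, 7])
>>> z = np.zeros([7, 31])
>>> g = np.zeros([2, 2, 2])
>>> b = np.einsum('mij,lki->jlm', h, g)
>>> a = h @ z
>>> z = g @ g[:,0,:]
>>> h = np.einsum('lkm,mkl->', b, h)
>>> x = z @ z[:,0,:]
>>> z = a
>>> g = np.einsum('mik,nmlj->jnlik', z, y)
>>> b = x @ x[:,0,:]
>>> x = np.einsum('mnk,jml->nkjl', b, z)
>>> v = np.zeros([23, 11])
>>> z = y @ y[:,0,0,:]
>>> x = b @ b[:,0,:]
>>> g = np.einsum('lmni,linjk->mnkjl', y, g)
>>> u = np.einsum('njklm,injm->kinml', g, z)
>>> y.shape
(3, 11, 7, 3)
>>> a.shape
(11, 2, 31)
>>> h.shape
()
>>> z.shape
(3, 11, 7, 3)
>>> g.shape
(11, 7, 31, 2, 3)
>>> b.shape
(2, 2, 2)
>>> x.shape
(2, 2, 2)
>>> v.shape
(23, 11)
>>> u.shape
(31, 3, 11, 3, 2)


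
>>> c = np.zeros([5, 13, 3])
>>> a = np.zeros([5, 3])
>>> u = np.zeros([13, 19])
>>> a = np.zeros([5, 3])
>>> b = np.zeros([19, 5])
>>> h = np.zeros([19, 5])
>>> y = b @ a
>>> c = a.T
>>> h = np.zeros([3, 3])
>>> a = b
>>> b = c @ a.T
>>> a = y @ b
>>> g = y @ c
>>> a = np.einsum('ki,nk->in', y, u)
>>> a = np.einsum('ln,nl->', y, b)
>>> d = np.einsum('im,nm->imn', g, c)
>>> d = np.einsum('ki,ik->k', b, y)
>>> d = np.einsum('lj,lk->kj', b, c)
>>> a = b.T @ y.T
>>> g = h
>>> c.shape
(3, 5)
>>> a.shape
(19, 19)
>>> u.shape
(13, 19)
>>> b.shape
(3, 19)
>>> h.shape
(3, 3)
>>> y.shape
(19, 3)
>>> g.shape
(3, 3)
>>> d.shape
(5, 19)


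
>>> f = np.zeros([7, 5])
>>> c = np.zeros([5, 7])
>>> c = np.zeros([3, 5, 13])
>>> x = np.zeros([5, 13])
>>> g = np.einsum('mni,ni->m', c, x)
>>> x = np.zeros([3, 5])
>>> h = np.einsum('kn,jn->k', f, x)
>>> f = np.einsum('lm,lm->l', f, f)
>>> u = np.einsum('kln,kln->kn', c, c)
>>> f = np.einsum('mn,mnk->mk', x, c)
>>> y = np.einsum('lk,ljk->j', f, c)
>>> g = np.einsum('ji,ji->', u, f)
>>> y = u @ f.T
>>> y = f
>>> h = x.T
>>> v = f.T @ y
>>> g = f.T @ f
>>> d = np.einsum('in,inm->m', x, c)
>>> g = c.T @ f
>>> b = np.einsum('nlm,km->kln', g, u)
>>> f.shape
(3, 13)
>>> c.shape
(3, 5, 13)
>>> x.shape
(3, 5)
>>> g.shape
(13, 5, 13)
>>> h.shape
(5, 3)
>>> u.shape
(3, 13)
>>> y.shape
(3, 13)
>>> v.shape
(13, 13)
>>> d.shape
(13,)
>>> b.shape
(3, 5, 13)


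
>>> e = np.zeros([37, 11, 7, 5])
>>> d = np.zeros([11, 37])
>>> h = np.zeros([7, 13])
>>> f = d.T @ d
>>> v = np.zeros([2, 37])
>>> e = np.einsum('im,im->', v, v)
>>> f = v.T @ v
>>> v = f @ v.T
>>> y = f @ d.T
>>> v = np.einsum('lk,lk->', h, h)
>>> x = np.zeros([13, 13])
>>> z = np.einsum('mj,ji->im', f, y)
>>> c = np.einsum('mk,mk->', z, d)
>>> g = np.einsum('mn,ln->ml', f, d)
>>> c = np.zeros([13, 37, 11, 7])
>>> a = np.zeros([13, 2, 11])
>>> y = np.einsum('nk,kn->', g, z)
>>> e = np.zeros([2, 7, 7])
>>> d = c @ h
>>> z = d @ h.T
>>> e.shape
(2, 7, 7)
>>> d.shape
(13, 37, 11, 13)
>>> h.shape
(7, 13)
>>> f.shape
(37, 37)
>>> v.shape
()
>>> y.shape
()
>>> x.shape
(13, 13)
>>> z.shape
(13, 37, 11, 7)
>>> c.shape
(13, 37, 11, 7)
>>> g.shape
(37, 11)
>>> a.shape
(13, 2, 11)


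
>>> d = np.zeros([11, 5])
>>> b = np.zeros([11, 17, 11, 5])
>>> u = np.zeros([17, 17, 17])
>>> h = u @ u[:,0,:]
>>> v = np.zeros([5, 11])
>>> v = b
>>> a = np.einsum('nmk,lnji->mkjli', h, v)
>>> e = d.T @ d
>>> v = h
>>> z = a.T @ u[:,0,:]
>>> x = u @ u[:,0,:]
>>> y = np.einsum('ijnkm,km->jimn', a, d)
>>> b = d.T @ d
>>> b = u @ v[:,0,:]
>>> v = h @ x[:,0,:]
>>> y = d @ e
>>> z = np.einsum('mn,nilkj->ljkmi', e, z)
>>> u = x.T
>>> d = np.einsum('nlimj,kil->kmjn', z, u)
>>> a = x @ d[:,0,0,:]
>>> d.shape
(17, 5, 11, 11)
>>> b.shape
(17, 17, 17)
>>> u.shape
(17, 17, 17)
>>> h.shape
(17, 17, 17)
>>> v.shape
(17, 17, 17)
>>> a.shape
(17, 17, 11)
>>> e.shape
(5, 5)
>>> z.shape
(11, 17, 17, 5, 11)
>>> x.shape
(17, 17, 17)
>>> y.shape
(11, 5)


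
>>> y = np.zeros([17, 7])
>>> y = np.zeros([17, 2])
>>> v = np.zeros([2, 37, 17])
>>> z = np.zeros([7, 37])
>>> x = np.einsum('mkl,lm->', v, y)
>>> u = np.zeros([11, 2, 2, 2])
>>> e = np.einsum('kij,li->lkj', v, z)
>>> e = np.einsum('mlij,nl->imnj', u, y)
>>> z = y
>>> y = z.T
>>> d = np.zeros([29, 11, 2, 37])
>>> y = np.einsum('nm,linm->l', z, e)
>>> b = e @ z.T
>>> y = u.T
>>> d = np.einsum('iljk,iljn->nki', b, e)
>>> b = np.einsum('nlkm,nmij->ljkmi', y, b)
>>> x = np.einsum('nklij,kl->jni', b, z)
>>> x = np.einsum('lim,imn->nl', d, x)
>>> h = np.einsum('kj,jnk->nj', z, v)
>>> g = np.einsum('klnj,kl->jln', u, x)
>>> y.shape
(2, 2, 2, 11)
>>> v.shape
(2, 37, 17)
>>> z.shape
(17, 2)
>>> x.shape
(11, 2)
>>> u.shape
(11, 2, 2, 2)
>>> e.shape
(2, 11, 17, 2)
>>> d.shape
(2, 17, 2)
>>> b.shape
(2, 17, 2, 11, 17)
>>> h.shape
(37, 2)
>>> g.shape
(2, 2, 2)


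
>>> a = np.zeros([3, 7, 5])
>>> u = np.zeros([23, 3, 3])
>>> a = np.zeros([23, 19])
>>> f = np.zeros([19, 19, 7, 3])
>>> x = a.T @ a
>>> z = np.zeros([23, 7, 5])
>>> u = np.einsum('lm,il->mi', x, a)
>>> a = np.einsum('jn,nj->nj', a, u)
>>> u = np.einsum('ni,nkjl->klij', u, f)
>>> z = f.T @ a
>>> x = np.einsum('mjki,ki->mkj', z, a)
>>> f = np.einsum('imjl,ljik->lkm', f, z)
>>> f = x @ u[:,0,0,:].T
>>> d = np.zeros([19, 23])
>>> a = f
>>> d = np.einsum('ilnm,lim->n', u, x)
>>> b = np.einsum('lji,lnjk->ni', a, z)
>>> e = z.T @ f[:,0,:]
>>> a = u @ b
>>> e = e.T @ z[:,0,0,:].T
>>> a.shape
(19, 3, 23, 19)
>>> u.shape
(19, 3, 23, 7)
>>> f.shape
(3, 19, 19)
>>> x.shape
(3, 19, 7)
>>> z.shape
(3, 7, 19, 23)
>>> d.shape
(23,)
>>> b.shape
(7, 19)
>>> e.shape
(19, 7, 19, 3)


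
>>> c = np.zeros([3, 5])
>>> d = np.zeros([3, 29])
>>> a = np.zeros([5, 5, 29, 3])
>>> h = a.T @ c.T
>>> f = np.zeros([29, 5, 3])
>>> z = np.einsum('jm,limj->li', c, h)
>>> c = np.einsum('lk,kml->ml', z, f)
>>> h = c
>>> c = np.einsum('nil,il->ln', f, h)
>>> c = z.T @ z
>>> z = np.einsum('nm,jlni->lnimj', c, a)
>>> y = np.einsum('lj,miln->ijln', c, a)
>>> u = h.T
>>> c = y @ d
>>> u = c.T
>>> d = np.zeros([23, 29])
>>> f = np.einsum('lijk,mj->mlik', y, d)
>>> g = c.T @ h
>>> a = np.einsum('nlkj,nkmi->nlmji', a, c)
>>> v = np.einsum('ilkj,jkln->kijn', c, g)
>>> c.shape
(5, 29, 29, 29)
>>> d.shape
(23, 29)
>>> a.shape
(5, 5, 29, 3, 29)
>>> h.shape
(5, 3)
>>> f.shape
(23, 5, 29, 3)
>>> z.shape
(5, 29, 3, 29, 5)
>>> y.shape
(5, 29, 29, 3)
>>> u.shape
(29, 29, 29, 5)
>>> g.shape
(29, 29, 29, 3)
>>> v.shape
(29, 5, 29, 3)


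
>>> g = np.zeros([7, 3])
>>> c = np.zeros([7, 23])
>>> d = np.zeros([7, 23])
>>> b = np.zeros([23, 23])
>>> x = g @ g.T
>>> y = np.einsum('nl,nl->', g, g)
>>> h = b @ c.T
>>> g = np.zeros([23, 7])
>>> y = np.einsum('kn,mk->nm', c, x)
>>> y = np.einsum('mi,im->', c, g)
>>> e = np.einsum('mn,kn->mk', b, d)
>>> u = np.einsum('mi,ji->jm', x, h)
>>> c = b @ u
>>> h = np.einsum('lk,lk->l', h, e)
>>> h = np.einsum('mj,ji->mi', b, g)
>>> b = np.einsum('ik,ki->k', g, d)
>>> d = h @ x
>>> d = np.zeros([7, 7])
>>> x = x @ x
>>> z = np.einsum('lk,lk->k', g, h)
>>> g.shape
(23, 7)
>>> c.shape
(23, 7)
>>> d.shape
(7, 7)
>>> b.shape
(7,)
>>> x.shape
(7, 7)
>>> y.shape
()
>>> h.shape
(23, 7)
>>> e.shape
(23, 7)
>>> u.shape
(23, 7)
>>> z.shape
(7,)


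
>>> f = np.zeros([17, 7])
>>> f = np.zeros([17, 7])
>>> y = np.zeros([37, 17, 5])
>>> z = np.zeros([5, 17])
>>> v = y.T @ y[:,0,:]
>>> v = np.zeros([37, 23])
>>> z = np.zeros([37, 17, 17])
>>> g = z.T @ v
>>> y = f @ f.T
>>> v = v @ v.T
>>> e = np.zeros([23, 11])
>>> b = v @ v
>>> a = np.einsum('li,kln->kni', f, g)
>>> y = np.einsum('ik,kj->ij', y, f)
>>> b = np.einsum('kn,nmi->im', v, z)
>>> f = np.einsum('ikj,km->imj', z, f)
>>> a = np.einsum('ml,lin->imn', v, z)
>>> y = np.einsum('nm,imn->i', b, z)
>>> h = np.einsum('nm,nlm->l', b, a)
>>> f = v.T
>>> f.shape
(37, 37)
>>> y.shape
(37,)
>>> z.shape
(37, 17, 17)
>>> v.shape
(37, 37)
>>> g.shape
(17, 17, 23)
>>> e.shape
(23, 11)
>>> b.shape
(17, 17)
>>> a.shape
(17, 37, 17)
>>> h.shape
(37,)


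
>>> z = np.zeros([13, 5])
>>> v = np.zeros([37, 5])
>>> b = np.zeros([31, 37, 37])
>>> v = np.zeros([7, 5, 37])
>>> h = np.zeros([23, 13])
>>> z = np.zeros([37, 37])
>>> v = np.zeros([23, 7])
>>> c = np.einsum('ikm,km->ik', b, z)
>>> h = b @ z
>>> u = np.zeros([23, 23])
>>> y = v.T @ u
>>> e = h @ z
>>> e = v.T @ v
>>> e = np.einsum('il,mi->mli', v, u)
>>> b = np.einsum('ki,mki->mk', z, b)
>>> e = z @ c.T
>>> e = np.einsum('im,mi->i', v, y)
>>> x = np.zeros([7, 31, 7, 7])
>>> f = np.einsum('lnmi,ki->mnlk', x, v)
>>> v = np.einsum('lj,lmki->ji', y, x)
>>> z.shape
(37, 37)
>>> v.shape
(23, 7)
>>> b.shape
(31, 37)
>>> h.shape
(31, 37, 37)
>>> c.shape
(31, 37)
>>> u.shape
(23, 23)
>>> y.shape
(7, 23)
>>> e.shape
(23,)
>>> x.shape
(7, 31, 7, 7)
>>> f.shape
(7, 31, 7, 23)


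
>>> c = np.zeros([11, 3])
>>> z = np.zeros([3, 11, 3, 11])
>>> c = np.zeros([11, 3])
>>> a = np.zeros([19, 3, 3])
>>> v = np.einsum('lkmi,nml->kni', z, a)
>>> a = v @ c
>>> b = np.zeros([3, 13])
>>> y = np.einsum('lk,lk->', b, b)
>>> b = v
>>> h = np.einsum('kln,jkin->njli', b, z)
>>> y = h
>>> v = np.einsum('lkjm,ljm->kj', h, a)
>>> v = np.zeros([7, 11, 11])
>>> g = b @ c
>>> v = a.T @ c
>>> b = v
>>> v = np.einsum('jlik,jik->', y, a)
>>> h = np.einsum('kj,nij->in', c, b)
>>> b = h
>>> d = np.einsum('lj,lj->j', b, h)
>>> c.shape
(11, 3)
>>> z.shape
(3, 11, 3, 11)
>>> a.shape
(11, 19, 3)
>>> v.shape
()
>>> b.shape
(19, 3)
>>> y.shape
(11, 3, 19, 3)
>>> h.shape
(19, 3)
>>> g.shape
(11, 19, 3)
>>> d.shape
(3,)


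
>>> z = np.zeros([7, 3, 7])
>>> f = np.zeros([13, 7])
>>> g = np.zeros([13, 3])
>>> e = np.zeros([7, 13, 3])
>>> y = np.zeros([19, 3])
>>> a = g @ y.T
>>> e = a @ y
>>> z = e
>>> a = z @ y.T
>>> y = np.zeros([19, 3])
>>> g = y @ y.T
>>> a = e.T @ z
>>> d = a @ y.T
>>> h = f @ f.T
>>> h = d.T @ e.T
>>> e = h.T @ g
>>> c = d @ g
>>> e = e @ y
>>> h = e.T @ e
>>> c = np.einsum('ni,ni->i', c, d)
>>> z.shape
(13, 3)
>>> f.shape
(13, 7)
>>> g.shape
(19, 19)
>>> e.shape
(13, 3)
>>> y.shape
(19, 3)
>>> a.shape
(3, 3)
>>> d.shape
(3, 19)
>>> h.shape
(3, 3)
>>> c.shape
(19,)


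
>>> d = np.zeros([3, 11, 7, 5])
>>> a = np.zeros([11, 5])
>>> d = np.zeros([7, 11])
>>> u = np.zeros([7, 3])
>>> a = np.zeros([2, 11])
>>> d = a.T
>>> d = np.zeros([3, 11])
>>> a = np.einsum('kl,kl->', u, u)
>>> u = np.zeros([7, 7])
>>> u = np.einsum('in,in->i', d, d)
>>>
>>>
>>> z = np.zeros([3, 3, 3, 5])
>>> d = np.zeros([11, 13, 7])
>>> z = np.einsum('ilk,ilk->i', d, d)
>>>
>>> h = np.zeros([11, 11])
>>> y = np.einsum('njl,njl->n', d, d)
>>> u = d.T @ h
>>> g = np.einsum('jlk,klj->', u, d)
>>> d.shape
(11, 13, 7)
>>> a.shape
()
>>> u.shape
(7, 13, 11)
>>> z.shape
(11,)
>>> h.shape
(11, 11)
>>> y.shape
(11,)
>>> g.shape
()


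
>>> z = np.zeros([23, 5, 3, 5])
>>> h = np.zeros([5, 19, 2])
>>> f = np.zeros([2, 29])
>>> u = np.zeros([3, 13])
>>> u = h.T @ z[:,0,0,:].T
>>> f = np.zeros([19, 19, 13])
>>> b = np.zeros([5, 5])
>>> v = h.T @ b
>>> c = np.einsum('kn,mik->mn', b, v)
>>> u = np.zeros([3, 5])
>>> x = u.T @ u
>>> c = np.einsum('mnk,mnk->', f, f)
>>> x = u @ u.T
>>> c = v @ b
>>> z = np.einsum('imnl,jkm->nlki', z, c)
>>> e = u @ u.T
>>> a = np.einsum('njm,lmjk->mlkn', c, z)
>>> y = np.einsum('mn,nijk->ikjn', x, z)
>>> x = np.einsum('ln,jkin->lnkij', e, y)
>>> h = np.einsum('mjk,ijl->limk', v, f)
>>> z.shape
(3, 5, 19, 23)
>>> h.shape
(13, 19, 2, 5)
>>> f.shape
(19, 19, 13)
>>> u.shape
(3, 5)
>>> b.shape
(5, 5)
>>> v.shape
(2, 19, 5)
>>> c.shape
(2, 19, 5)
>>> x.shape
(3, 3, 23, 19, 5)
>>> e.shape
(3, 3)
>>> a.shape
(5, 3, 23, 2)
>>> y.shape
(5, 23, 19, 3)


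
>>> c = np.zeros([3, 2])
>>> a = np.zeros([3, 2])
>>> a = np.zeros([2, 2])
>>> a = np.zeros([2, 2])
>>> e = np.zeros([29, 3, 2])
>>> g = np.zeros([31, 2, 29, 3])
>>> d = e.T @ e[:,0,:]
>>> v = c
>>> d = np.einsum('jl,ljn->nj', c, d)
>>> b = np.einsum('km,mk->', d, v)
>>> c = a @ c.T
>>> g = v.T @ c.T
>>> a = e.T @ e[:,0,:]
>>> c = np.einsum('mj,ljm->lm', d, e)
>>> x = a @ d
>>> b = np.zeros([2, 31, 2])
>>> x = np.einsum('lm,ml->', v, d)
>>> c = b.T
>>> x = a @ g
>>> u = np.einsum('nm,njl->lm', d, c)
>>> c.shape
(2, 31, 2)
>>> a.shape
(2, 3, 2)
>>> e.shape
(29, 3, 2)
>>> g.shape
(2, 2)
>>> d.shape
(2, 3)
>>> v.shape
(3, 2)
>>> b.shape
(2, 31, 2)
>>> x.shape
(2, 3, 2)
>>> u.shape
(2, 3)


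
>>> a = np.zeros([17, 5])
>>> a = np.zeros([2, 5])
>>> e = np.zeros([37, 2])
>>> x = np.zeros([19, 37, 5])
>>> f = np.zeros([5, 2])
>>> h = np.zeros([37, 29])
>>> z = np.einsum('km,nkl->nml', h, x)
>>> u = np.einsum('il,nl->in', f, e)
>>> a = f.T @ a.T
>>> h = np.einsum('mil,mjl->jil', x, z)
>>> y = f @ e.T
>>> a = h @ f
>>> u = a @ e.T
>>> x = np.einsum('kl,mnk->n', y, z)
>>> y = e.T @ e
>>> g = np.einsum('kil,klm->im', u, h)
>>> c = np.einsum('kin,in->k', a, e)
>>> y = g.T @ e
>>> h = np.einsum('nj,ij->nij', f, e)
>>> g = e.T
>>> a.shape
(29, 37, 2)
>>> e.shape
(37, 2)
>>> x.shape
(29,)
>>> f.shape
(5, 2)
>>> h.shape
(5, 37, 2)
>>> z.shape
(19, 29, 5)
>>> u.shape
(29, 37, 37)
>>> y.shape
(5, 2)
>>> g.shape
(2, 37)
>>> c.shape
(29,)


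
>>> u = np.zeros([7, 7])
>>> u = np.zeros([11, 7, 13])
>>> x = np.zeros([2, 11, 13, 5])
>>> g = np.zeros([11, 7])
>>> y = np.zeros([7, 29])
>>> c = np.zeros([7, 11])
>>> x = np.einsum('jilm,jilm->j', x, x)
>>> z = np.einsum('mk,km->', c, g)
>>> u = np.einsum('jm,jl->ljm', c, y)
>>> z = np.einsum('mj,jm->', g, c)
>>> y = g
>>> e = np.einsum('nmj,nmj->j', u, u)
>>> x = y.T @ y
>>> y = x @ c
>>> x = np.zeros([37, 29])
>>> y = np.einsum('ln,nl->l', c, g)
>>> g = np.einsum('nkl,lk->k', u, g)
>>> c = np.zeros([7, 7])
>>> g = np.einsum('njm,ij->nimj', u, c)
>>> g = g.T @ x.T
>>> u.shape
(29, 7, 11)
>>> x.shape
(37, 29)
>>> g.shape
(7, 11, 7, 37)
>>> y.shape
(7,)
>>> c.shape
(7, 7)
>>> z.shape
()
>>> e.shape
(11,)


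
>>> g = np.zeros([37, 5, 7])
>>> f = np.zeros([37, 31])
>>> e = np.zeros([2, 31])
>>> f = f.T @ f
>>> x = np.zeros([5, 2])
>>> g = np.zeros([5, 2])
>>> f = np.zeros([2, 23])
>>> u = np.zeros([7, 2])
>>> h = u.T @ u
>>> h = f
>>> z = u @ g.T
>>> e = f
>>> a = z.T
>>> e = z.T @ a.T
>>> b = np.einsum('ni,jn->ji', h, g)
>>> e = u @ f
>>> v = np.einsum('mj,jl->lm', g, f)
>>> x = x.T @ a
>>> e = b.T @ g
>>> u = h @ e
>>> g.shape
(5, 2)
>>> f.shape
(2, 23)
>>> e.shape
(23, 2)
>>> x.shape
(2, 7)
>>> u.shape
(2, 2)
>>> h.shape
(2, 23)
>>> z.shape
(7, 5)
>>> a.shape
(5, 7)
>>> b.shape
(5, 23)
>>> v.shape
(23, 5)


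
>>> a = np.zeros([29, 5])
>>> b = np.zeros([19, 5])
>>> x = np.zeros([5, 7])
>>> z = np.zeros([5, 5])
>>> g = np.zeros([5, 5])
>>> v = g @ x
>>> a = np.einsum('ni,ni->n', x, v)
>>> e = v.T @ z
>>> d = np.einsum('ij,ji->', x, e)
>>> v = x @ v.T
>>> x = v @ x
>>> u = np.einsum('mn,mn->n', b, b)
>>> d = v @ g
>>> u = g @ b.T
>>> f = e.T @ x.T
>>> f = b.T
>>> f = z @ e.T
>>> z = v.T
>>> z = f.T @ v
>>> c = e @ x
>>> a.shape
(5,)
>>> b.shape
(19, 5)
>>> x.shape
(5, 7)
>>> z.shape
(7, 5)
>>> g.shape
(5, 5)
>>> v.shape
(5, 5)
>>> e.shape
(7, 5)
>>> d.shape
(5, 5)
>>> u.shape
(5, 19)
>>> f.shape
(5, 7)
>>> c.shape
(7, 7)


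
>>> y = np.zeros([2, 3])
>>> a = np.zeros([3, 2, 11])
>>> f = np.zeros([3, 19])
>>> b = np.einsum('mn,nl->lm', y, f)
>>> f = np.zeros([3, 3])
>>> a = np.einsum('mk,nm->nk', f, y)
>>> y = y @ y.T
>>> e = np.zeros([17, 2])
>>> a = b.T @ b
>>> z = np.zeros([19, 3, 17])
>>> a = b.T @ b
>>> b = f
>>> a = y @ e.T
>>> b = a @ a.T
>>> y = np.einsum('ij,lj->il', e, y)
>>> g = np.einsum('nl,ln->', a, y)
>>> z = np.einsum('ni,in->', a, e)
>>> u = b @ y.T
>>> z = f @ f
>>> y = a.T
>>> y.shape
(17, 2)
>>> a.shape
(2, 17)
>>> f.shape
(3, 3)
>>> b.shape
(2, 2)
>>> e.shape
(17, 2)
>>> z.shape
(3, 3)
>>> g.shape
()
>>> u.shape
(2, 17)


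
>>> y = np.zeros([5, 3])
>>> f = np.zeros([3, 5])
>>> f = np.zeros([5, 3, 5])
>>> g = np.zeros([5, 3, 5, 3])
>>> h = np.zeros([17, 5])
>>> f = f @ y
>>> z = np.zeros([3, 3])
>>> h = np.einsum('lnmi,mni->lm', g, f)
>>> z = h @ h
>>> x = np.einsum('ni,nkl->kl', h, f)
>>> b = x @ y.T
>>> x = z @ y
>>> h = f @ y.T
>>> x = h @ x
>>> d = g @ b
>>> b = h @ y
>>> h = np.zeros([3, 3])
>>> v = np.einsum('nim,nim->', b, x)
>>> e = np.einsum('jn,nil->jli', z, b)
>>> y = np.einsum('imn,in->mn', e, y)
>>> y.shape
(3, 3)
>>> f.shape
(5, 3, 3)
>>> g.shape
(5, 3, 5, 3)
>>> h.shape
(3, 3)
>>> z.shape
(5, 5)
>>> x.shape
(5, 3, 3)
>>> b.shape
(5, 3, 3)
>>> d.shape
(5, 3, 5, 5)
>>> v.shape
()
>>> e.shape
(5, 3, 3)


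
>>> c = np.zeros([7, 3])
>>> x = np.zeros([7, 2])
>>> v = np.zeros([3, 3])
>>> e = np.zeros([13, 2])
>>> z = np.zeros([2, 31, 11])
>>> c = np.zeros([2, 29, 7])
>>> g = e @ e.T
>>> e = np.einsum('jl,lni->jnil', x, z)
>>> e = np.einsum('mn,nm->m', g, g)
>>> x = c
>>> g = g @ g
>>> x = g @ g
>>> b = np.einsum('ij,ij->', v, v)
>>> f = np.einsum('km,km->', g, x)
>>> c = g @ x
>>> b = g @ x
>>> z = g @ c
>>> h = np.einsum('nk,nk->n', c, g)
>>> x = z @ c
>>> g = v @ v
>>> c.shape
(13, 13)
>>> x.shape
(13, 13)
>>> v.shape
(3, 3)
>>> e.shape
(13,)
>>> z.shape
(13, 13)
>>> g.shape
(3, 3)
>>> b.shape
(13, 13)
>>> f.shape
()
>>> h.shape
(13,)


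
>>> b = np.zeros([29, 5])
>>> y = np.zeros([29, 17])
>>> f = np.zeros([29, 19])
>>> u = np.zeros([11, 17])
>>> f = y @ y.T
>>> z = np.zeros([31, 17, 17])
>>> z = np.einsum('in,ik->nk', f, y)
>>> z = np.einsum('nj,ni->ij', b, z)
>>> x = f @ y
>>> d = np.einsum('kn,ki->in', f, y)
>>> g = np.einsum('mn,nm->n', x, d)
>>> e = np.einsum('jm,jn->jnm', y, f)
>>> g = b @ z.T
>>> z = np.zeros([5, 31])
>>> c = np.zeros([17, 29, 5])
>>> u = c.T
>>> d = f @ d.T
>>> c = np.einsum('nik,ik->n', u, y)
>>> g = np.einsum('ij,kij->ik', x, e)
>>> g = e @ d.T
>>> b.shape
(29, 5)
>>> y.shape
(29, 17)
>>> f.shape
(29, 29)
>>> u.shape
(5, 29, 17)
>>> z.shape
(5, 31)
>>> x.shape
(29, 17)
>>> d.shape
(29, 17)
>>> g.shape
(29, 29, 29)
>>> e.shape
(29, 29, 17)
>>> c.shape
(5,)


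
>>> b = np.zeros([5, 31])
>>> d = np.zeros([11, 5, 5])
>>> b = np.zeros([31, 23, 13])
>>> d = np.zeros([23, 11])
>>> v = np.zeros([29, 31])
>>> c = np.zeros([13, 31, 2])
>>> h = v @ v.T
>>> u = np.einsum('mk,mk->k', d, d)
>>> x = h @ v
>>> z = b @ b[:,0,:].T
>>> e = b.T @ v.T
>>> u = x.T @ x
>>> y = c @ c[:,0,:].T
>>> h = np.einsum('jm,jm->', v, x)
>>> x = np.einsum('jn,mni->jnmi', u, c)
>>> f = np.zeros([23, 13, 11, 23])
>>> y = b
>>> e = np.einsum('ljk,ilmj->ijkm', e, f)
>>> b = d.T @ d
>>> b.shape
(11, 11)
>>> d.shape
(23, 11)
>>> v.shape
(29, 31)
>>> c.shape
(13, 31, 2)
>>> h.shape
()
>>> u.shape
(31, 31)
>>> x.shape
(31, 31, 13, 2)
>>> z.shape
(31, 23, 31)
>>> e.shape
(23, 23, 29, 11)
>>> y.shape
(31, 23, 13)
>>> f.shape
(23, 13, 11, 23)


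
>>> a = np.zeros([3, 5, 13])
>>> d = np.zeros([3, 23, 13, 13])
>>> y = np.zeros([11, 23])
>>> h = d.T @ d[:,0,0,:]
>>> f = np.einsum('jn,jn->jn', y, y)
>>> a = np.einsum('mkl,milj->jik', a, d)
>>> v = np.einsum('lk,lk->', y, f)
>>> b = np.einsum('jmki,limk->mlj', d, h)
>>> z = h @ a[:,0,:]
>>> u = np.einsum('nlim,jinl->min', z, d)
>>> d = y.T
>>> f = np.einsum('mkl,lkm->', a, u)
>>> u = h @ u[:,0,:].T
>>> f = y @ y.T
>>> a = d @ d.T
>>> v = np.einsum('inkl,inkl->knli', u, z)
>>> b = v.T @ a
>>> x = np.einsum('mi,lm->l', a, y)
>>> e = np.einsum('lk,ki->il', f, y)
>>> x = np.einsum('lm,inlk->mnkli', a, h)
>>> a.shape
(23, 23)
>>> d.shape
(23, 11)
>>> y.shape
(11, 23)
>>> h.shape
(13, 13, 23, 13)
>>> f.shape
(11, 11)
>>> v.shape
(23, 13, 5, 13)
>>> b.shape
(13, 5, 13, 23)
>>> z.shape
(13, 13, 23, 5)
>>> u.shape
(13, 13, 23, 5)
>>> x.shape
(23, 13, 13, 23, 13)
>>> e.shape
(23, 11)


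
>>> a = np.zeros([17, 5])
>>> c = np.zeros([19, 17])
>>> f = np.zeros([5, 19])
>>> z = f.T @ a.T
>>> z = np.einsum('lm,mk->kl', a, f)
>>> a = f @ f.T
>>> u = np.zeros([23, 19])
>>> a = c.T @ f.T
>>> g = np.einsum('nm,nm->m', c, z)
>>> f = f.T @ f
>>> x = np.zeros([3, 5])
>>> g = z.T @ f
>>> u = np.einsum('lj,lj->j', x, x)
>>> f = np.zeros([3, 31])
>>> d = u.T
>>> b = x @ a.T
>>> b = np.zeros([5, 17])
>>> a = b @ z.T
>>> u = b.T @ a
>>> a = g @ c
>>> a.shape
(17, 17)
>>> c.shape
(19, 17)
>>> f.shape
(3, 31)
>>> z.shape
(19, 17)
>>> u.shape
(17, 19)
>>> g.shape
(17, 19)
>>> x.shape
(3, 5)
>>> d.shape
(5,)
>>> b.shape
(5, 17)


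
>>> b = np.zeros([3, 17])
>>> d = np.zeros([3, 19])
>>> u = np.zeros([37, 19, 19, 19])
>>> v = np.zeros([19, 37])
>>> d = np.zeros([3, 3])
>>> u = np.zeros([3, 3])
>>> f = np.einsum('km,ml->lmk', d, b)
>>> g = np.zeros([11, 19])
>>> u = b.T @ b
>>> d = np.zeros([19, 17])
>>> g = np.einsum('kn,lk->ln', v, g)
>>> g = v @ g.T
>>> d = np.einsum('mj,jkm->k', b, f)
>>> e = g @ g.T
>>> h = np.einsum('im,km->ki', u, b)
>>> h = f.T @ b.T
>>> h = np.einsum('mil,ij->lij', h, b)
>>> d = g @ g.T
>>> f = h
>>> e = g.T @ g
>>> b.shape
(3, 17)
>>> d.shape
(19, 19)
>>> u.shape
(17, 17)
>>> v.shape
(19, 37)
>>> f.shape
(3, 3, 17)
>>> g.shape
(19, 11)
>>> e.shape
(11, 11)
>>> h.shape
(3, 3, 17)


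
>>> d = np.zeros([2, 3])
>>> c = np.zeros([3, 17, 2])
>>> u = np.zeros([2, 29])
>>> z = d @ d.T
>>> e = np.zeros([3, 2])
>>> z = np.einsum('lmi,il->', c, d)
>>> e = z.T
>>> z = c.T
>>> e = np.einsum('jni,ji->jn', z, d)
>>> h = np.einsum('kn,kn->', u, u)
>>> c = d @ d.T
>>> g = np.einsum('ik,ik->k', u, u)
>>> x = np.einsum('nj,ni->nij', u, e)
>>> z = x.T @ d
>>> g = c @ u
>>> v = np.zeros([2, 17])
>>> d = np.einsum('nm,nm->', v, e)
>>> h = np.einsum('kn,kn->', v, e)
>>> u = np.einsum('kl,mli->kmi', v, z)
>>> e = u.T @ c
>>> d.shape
()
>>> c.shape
(2, 2)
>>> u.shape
(2, 29, 3)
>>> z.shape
(29, 17, 3)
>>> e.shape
(3, 29, 2)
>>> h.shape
()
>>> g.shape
(2, 29)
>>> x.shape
(2, 17, 29)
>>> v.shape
(2, 17)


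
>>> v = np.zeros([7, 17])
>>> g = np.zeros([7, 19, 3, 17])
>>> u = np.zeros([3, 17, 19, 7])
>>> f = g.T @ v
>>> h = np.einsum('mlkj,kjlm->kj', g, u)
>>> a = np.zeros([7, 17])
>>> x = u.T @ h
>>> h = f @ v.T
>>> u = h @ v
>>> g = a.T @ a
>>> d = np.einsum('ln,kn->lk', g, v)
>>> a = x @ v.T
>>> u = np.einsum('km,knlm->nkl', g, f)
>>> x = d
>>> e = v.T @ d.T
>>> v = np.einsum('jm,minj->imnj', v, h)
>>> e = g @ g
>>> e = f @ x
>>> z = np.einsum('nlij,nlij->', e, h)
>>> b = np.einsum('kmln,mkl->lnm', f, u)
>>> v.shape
(3, 17, 19, 7)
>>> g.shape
(17, 17)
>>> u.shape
(3, 17, 19)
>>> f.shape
(17, 3, 19, 17)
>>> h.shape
(17, 3, 19, 7)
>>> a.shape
(7, 19, 17, 7)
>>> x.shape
(17, 7)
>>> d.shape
(17, 7)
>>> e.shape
(17, 3, 19, 7)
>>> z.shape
()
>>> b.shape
(19, 17, 3)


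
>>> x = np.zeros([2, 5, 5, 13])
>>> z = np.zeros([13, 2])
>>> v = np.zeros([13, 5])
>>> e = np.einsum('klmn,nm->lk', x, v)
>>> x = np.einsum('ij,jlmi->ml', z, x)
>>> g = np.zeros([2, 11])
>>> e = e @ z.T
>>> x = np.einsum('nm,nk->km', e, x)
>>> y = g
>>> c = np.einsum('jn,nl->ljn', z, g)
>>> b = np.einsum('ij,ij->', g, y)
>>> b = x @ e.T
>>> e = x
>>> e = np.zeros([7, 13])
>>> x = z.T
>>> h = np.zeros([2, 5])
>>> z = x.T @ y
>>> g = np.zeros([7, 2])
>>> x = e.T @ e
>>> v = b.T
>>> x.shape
(13, 13)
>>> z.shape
(13, 11)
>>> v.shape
(5, 5)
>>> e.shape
(7, 13)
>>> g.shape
(7, 2)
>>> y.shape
(2, 11)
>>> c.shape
(11, 13, 2)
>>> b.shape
(5, 5)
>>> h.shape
(2, 5)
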